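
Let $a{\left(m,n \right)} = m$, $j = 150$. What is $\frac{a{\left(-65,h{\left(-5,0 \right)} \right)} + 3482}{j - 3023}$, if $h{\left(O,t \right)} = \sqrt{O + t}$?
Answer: $- \frac{201}{169} \approx -1.1893$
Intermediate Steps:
$\frac{a{\left(-65,h{\left(-5,0 \right)} \right)} + 3482}{j - 3023} = \frac{-65 + 3482}{150 - 3023} = \frac{3417}{-2873} = 3417 \left(- \frac{1}{2873}\right) = - \frac{201}{169}$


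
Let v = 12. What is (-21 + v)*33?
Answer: -297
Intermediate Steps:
(-21 + v)*33 = (-21 + 12)*33 = -9*33 = -297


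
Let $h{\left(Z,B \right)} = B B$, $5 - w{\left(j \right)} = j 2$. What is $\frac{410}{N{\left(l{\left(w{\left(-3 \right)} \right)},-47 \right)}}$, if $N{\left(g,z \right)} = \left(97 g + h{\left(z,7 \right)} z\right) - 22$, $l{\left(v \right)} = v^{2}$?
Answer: $\frac{205}{4706} \approx 0.043561$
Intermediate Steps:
$w{\left(j \right)} = 5 - 2 j$ ($w{\left(j \right)} = 5 - j 2 = 5 - 2 j$)
$h{\left(Z,B \right)} = B^{2}$
$N{\left(g,z \right)} = -22 + 49 z + 97 g$ ($N{\left(g,z \right)} = \left(97 g + 7^{2} z\right) - 22 = \left(97 g + 49 z\right) - 22 = \left(49 z + 97 g\right) - 22 = -22 + 49 z + 97 g$)
$\frac{410}{N{\left(l{\left(w{\left(-3 \right)} \right)},-47 \right)}} = \frac{410}{-22 + 49 \left(-47\right) + 97 \left(5 - -6\right)^{2}} = \frac{410}{-22 - 2303 + 97 \left(5 + 6\right)^{2}} = \frac{410}{-22 - 2303 + 97 \cdot 11^{2}} = \frac{410}{-22 - 2303 + 97 \cdot 121} = \frac{410}{-22 - 2303 + 11737} = \frac{410}{9412} = 410 \cdot \frac{1}{9412} = \frac{205}{4706}$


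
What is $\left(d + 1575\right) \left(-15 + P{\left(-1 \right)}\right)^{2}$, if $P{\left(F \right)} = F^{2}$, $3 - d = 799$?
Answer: $152684$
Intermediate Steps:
$d = -796$ ($d = 3 - 799 = -796$)
$\left(d + 1575\right) \left(-15 + P{\left(-1 \right)}\right)^{2} = \left(-796 + 1575\right) \left(-15 + \left(-1\right)^{2}\right)^{2} = 779 \left(-15 + 1\right)^{2} = 779 \left(-14\right)^{2} = 779 \cdot 196 = 152684$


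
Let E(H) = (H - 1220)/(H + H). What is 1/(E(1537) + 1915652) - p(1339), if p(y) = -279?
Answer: 1642951366709/5888714565 ≈ 279.00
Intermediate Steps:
E(H) = (-1220 + H)/(2*H) (E(H) = (-1220 + H)/((2*H)) = (-1220 + H)*(1/(2*H)) = (-1220 + H)/(2*H))
1/(E(1537) + 1915652) - p(1339) = 1/((½)*(-1220 + 1537)/1537 + 1915652) - 1*(-279) = 1/((½)*(1/1537)*317 + 1915652) + 279 = 1/(317/3074 + 1915652) + 279 = 1/(5888714565/3074) + 279 = 3074/5888714565 + 279 = 1642951366709/5888714565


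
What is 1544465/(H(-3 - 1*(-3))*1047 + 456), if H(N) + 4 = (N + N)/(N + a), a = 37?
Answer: -1544465/3732 ≈ -413.84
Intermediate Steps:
H(N) = -4 + 2*N/(37 + N) (H(N) = -4 + (N + N)/(N + 37) = -4 + (2*N)/(37 + N) = -4 + 2*N/(37 + N))
1544465/(H(-3 - 1*(-3))*1047 + 456) = 1544465/((2*(-74 - (-3 - 1*(-3)))/(37 + (-3 - 1*(-3))))*1047 + 456) = 1544465/((2*(-74 - (-3 + 3))/(37 + (-3 + 3)))*1047 + 456) = 1544465/((2*(-74 - 1*0)/(37 + 0))*1047 + 456) = 1544465/((2*(-74 + 0)/37)*1047 + 456) = 1544465/((2*(1/37)*(-74))*1047 + 456) = 1544465/(-4*1047 + 456) = 1544465/(-4188 + 456) = 1544465/(-3732) = 1544465*(-1/3732) = -1544465/3732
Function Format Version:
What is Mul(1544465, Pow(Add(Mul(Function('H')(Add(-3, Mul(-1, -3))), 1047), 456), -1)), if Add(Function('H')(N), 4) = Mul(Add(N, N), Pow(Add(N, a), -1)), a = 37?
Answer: Rational(-1544465, 3732) ≈ -413.84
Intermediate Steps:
Function('H')(N) = Add(-4, Mul(2, N, Pow(Add(37, N), -1))) (Function('H')(N) = Add(-4, Mul(Add(N, N), Pow(Add(N, 37), -1))) = Add(-4, Mul(Mul(2, N), Pow(Add(37, N), -1))) = Add(-4, Mul(2, N, Pow(Add(37, N), -1))))
Mul(1544465, Pow(Add(Mul(Function('H')(Add(-3, Mul(-1, -3))), 1047), 456), -1)) = Mul(1544465, Pow(Add(Mul(Mul(2, Pow(Add(37, Add(-3, Mul(-1, -3))), -1), Add(-74, Mul(-1, Add(-3, Mul(-1, -3))))), 1047), 456), -1)) = Mul(1544465, Pow(Add(Mul(Mul(2, Pow(Add(37, Add(-3, 3)), -1), Add(-74, Mul(-1, Add(-3, 3)))), 1047), 456), -1)) = Mul(1544465, Pow(Add(Mul(Mul(2, Pow(Add(37, 0), -1), Add(-74, Mul(-1, 0))), 1047), 456), -1)) = Mul(1544465, Pow(Add(Mul(Mul(2, Pow(37, -1), Add(-74, 0)), 1047), 456), -1)) = Mul(1544465, Pow(Add(Mul(Mul(2, Rational(1, 37), -74), 1047), 456), -1)) = Mul(1544465, Pow(Add(Mul(-4, 1047), 456), -1)) = Mul(1544465, Pow(Add(-4188, 456), -1)) = Mul(1544465, Pow(-3732, -1)) = Mul(1544465, Rational(-1, 3732)) = Rational(-1544465, 3732)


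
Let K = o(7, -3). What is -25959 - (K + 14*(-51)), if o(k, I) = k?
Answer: -25252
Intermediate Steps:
K = 7
-25959 - (K + 14*(-51)) = -25959 - (7 + 14*(-51)) = -25959 - (7 - 714) = -25959 - 1*(-707) = -25959 + 707 = -25252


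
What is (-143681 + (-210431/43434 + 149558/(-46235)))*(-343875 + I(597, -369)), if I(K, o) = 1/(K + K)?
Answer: 118475726628363401183603/2397756162060 ≈ 4.9411e+10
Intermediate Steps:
I(K, o) = 1/(2*K)
(-143681 + (-210431/43434 + 149558/(-46235)))*(-343875 + I(597, -369)) = (-143681 + (-210431/43434 + 149558/(-46235)))*(-343875 + (1/2)/597) = (-143681 + (-210431*1/43434 + 149558*(-1/46235)))*(-343875 + (1/2)*(1/597)) = (-143681 + (-210431/43434 - 149558/46235))*(-343875 + 1/1194) = (-143681 - 16225179457/2008170990)*(-410586749/1194) = -288552241193647/2008170990*(-410586749/1194) = 118475726628363401183603/2397756162060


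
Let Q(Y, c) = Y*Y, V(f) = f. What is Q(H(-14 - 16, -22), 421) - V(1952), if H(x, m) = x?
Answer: -1052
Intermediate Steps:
Q(Y, c) = Y²
Q(H(-14 - 16, -22), 421) - V(1952) = (-14 - 16)² - 1*1952 = (-30)² - 1952 = 900 - 1952 = -1052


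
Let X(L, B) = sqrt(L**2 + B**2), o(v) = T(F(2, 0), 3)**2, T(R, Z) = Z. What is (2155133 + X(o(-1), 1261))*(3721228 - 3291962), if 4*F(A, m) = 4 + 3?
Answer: 925125322378 + 429266*sqrt(1590202) ≈ 9.2567e+11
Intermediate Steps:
F(A, m) = 7/4 (F(A, m) = (4 + 3)/4 = (1/4)*7 = 7/4)
o(v) = 9 (o(v) = 3**2 = 9)
X(L, B) = sqrt(B**2 + L**2)
(2155133 + X(o(-1), 1261))*(3721228 - 3291962) = (2155133 + sqrt(1261**2 + 9**2))*(3721228 - 3291962) = (2155133 + sqrt(1590121 + 81))*429266 = (2155133 + sqrt(1590202))*429266 = 925125322378 + 429266*sqrt(1590202)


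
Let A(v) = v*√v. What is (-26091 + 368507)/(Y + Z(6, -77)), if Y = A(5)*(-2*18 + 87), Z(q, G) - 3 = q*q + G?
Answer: 13011808/323681 + 87316080*√5/323681 ≈ 643.40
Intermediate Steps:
A(v) = v^(3/2)
Z(q, G) = 3 + G + q² (Z(q, G) = 3 + (q*q + G) = 3 + (q² + G) = 3 + (G + q²) = 3 + G + q²)
Y = 255*√5 (Y = 5^(3/2)*(-2*18 + 87) = (5*√5)*(-36 + 87) = (5*√5)*51 = 255*√5 ≈ 570.20)
(-26091 + 368507)/(Y + Z(6, -77)) = (-26091 + 368507)/(255*√5 + (3 - 77 + 6²)) = 342416/(255*√5 + (3 - 77 + 36)) = 342416/(255*√5 - 38) = 342416/(-38 + 255*√5)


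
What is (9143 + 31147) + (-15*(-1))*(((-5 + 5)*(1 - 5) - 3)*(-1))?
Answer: 40335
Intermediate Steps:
(9143 + 31147) + (-15*(-1))*(((-5 + 5)*(1 - 5) - 3)*(-1)) = 40290 + 15*((0*(-4) - 3)*(-1)) = 40290 + 15*((0 - 3)*(-1)) = 40290 + 15*(-3*(-1)) = 40290 + 15*3 = 40290 + 45 = 40335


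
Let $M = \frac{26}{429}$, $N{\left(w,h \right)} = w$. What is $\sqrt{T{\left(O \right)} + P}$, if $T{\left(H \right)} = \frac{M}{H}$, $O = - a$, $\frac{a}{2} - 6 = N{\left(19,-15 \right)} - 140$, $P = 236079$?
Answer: $\frac{\sqrt{3400015663770}}{3795} \approx 485.88$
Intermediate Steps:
$a = -230$ ($a = 12 + 2 \left(19 - 140\right) = 12 + 2 \left(-121\right) = 12 - 242 = -230$)
$O = 230$ ($O = \left(-1\right) \left(-230\right) = 230$)
$M = \frac{2}{33}$ ($M = 26 \cdot \frac{1}{429} = \frac{2}{33} \approx 0.060606$)
$T{\left(H \right)} = \frac{2}{33 H}$
$\sqrt{T{\left(O \right)} + P} = \sqrt{\frac{2}{33 \cdot 230} + 236079} = \sqrt{\frac{2}{33} \cdot \frac{1}{230} + 236079} = \sqrt{\frac{1}{3795} + 236079} = \sqrt{\frac{895919806}{3795}} = \frac{\sqrt{3400015663770}}{3795}$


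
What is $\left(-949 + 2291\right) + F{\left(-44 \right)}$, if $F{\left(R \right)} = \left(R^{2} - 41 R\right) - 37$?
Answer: $5045$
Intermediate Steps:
$F{\left(R \right)} = -37 + R^{2} - 41 R$
$\left(-949 + 2291\right) + F{\left(-44 \right)} = \left(-949 + 2291\right) - \left(-1767 - 1936\right) = 1342 + \left(-37 + 1936 + 1804\right) = 1342 + 3703 = 5045$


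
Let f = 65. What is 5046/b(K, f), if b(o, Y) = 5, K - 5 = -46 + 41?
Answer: 5046/5 ≈ 1009.2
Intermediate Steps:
K = 0 (K = 5 + (-46 + 41) = 5 - 5 = 0)
5046/b(K, f) = 5046/5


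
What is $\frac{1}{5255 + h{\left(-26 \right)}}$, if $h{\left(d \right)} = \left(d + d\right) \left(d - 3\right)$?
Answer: $\frac{1}{6763} \approx 0.00014786$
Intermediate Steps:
$h{\left(d \right)} = 2 d \left(-3 + d\right)$
$\frac{1}{5255 + h{\left(-26 \right)}} = \frac{1}{5255 + 2 \left(-26\right) \left(-3 - 26\right)} = \frac{1}{5255 + 2 \left(-26\right) \left(-29\right)} = \frac{1}{5255 + 1508} = \frac{1}{6763}$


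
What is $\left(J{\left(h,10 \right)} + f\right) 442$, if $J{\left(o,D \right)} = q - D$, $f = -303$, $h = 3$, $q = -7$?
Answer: $-141440$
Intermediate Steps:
$J{\left(o,D \right)} = -7 - D$
$\left(J{\left(h,10 \right)} + f\right) 442 = \left(\left(-7 - 10\right) - 303\right) 442 = \left(-17 - 303\right) 442 = \left(-320\right) 442 = -141440$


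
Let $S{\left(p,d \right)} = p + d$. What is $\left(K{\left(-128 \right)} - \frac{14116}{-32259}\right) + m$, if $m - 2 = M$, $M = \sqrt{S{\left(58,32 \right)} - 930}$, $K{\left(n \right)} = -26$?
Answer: $- \frac{760100}{32259} + 2 i \sqrt{210} \approx -23.562 + 28.983 i$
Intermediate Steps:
$S{\left(p,d \right)} = d + p$
$M = 2 i \sqrt{210}$ ($M = \sqrt{\left(32 + 58\right) - 930} = \sqrt{90 - 930} = \sqrt{-840} = 2 i \sqrt{210} \approx 28.983 i$)
$m = 2 + 2 i \sqrt{210} \approx 2.0 + 28.983 i$
$\left(K{\left(-128 \right)} - \frac{14116}{-32259}\right) + m = \left(-26 - \frac{14116}{-32259}\right) + \left(2 + 2 i \sqrt{210}\right) = \left(-26 - - \frac{14116}{32259}\right) + \left(2 + 2 i \sqrt{210}\right) = \left(-26 + \frac{14116}{32259}\right) + \left(2 + 2 i \sqrt{210}\right) = - \frac{824618}{32259} + \left(2 + 2 i \sqrt{210}\right) = - \frac{760100}{32259} + 2 i \sqrt{210}$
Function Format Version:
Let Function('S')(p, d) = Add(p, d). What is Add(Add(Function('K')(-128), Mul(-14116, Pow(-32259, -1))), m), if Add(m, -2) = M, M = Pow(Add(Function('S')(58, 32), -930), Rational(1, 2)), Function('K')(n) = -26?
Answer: Add(Rational(-760100, 32259), Mul(2, I, Pow(210, Rational(1, 2)))) ≈ Add(-23.562, Mul(28.983, I))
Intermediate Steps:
Function('S')(p, d) = Add(d, p)
M = Mul(2, I, Pow(210, Rational(1, 2))) (M = Pow(Add(Add(32, 58), -930), Rational(1, 2)) = Pow(Add(90, -930), Rational(1, 2)) = Pow(-840, Rational(1, 2)) = Mul(2, I, Pow(210, Rational(1, 2))) ≈ Mul(28.983, I))
m = Add(2, Mul(2, I, Pow(210, Rational(1, 2)))) ≈ Add(2.0000, Mul(28.983, I))
Add(Add(Function('K')(-128), Mul(-14116, Pow(-32259, -1))), m) = Add(Add(-26, Mul(-14116, Pow(-32259, -1))), Add(2, Mul(2, I, Pow(210, Rational(1, 2))))) = Add(Add(-26, Mul(-14116, Rational(-1, 32259))), Add(2, Mul(2, I, Pow(210, Rational(1, 2))))) = Add(Add(-26, Rational(14116, 32259)), Add(2, Mul(2, I, Pow(210, Rational(1, 2))))) = Add(Rational(-824618, 32259), Add(2, Mul(2, I, Pow(210, Rational(1, 2))))) = Add(Rational(-760100, 32259), Mul(2, I, Pow(210, Rational(1, 2))))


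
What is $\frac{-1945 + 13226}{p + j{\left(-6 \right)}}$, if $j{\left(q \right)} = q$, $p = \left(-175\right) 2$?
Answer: $- \frac{11281}{356} \approx -31.688$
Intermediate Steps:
$p = -350$
$\frac{-1945 + 13226}{p + j{\left(-6 \right)}} = \frac{-1945 + 13226}{-350 - 6} = \frac{11281}{-356} = 11281 \left(- \frac{1}{356}\right) = - \frac{11281}{356}$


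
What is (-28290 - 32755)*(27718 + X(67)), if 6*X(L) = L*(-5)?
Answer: -10131821785/6 ≈ -1.6886e+9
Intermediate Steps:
X(L) = -5*L/6 (X(L) = (L*(-5))/6 = (-5*L)/6 = -5*L/6)
(-28290 - 32755)*(27718 + X(67)) = (-28290 - 32755)*(27718 - ⅚*67) = -61045*(27718 - 335/6) = -61045*165973/6 = -10131821785/6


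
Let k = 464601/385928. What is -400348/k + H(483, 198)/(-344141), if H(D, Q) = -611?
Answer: -53171678004779893/159888252741 ≈ -3.3256e+5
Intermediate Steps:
k = 464601/385928 (k = 464601*(1/385928) = 464601/385928 ≈ 1.2039)
-400348/k + H(483, 198)/(-344141) = -400348/464601/385928 - 611/(-344141) = -400348*385928/464601 - 611*(-1/344141) = -154505502944/464601 + 611/344141 = -53171678004779893/159888252741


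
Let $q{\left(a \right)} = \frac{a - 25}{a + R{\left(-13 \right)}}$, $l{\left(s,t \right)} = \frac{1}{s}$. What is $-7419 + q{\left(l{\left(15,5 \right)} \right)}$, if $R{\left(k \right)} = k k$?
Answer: $- \frac{9407479}{1268} \approx -7419.1$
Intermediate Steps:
$R{\left(k \right)} = k^{2}$
$q{\left(a \right)} = \frac{-25 + a}{169 + a}$ ($q{\left(a \right)} = \frac{a - 25}{a + \left(-13\right)^{2}} = \frac{-25 + a}{a + 169} = \frac{-25 + a}{169 + a}$)
$-7419 + q{\left(l{\left(15,5 \right)} \right)} = -7419 + \frac{-25 + \frac{1}{15}}{169 + \frac{1}{15}} = -7419 + \frac{1}{\frac{2536}{15}} \left(- \frac{374}{15}\right) = -7419 + \frac{15}{2536} \left(- \frac{374}{15}\right) = -7419 - \frac{187}{1268} = - \frac{9407479}{1268}$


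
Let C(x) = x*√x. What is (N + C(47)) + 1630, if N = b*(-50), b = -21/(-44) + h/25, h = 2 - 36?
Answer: 36831/22 + 47*√47 ≈ 1996.4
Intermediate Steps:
h = -34
C(x) = x^(3/2)
b = -971/1100 (b = -21/(-44) - 34/25 = -21*(-1/44) - 34*1/25 = 21/44 - 34/25 = -971/1100 ≈ -0.88273)
N = 971/22 (N = -971/1100*(-50) = 971/22 ≈ 44.136)
(N + C(47)) + 1630 = (971/22 + 47^(3/2)) + 1630 = (971/22 + 47*√47) + 1630 = 36831/22 + 47*√47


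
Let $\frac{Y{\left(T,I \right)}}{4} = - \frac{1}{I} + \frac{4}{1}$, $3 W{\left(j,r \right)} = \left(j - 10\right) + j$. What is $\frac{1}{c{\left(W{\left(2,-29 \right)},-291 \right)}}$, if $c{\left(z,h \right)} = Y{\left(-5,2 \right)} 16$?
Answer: $\frac{1}{224} \approx 0.0044643$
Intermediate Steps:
$W{\left(j,r \right)} = - \frac{10}{3} + \frac{2 j}{3}$ ($W{\left(j,r \right)} = \frac{\left(j - 10\right) + j}{3} = \frac{\left(-10 + j\right) + j}{3} = \frac{-10 + 2 j}{3} = - \frac{10}{3} + \frac{2 j}{3}$)
$Y{\left(T,I \right)} = 16 - \frac{4}{I}$ ($Y{\left(T,I \right)} = 4 \left(- \frac{1}{I} + \frac{4}{1}\right) = 4 \left(- \frac{1}{I} + 4 \cdot 1\right) = 4 \left(- \frac{1}{I} + 4\right) = 4 \left(4 - \frac{1}{I}\right) = 16 - \frac{4}{I}$)
$c{\left(z,h \right)} = 224$ ($c{\left(z,h \right)} = \left(16 - \frac{4}{2}\right) 16 = \left(16 - 2\right) 16 = 14 \cdot 16 = 224$)
$\frac{1}{c{\left(W{\left(2,-29 \right)},-291 \right)}} = \frac{1}{224}$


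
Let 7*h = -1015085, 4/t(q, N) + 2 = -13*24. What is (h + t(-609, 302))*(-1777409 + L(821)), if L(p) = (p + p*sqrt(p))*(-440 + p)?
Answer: 233412173538272/1099 - 49850582063559*sqrt(821)/1099 ≈ -1.0873e+12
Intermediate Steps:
t(q, N) = -2/157 (t(q, N) = 4/(-2 - 13*24) = 4/(-2 - 312) = 4/(-314) = 4*(-1/314) = -2/157)
h = -1015085/7 (h = (1/7)*(-1015085) = -1015085/7 ≈ -1.4501e+5)
L(p) = (-440 + p)*(p + p**(3/2)) (L(p) = (p + p**(3/2))*(-440 + p) = (-440 + p)*(p + p**(3/2)))
(h + t(-609, 302))*(-1777409 + L(821)) = (-1015085/7 - 2/157)*(-1777409 + (821**2 + 821**(5/2) - 440*821 - 361240*sqrt(821))) = -159368359*(-1777409 + (674041 + 674041*sqrt(821) - 361240 - 361240*sqrt(821)))/1099 = -159368359*(-1777409 + (312801 + 312801*sqrt(821)))/1099 = -159368359*(-1464608 + 312801*sqrt(821))/1099 = 233412173538272/1099 - 49850582063559*sqrt(821)/1099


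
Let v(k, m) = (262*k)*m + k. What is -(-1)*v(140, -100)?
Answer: -3667860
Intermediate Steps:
v(k, m) = k + 262*k*m (v(k, m) = 262*k*m + k = k + 262*k*m)
-(-1)*v(140, -100) = -(-1)*140*(1 + 262*(-100)) = -(-1)*140*(1 - 26200) = -(-1)*140*(-26199) = -(-1)*(-3667860) = -1*3667860 = -3667860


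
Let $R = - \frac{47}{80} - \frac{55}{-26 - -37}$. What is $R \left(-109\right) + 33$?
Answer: $\frac{51363}{80} \approx 642.04$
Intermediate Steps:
$R = - \frac{447}{80}$ ($R = \left(-47\right) \frac{1}{80} - \frac{55}{-26 + 37} = - \frac{47}{80} - \frac{55}{11} = - \frac{47}{80} - 5 = - \frac{447}{80} \approx -5.5875$)
$R \left(-109\right) + 33 = \left(- \frac{447}{80}\right) \left(-109\right) + 33 = \frac{48723}{80} + 33 = \frac{51363}{80}$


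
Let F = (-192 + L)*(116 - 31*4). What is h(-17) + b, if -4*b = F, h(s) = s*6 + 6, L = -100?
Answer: -680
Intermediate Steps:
h(s) = 6 + 6*s (h(s) = 6*s + 6 = 6 + 6*s)
F = 2336 (F = (-192 - 100)*(116 - 31*4) = -292*(116 - 124) = -292*(-8) = 2336)
b = -584 (b = -1/4*2336 = -584)
h(-17) + b = (6 + 6*(-17)) - 584 = (6 - 102) - 584 = -96 - 584 = -680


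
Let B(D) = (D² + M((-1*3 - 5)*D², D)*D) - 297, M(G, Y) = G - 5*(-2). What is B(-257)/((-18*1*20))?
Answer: -22643321/60 ≈ -3.7739e+5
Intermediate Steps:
M(G, Y) = 10 + G (M(G, Y) = G + 10 = 10 + G)
B(D) = -297 + D² + D*(10 - 8*D²) (B(D) = (D² + (10 + (-1*3 - 5)*D²)*D) - 297 = (D² + (10 + (-3 - 5)*D²)*D) - 297 = (D² + (10 - 8*D²)*D) - 297 = (D² + D*(10 - 8*D²)) - 297 = -297 + D² + D*(10 - 8*D²))
B(-257)/((-18*1*20)) = (-297 + (-257)² - 8*(-257)³ + 10*(-257))/((-18*1*20)) = (-297 + 66049 - 8*(-16974593) - 2570)/((-18*20)) = (-297 + 66049 + 135796744 - 2570)/(-360) = 135859926*(-1/360) = -22643321/60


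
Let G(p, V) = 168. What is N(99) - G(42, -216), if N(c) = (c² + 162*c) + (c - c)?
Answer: 25671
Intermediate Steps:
N(c) = c² + 162*c (N(c) = (c² + 162*c) + 0 = c² + 162*c)
N(99) - G(42, -216) = 99*(162 + 99) - 1*168 = 99*261 - 168 = 25839 - 168 = 25671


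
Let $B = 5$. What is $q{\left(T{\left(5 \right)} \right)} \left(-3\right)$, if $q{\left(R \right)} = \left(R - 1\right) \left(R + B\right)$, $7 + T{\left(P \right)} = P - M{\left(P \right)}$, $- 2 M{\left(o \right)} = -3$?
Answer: $\frac{81}{4} \approx 20.25$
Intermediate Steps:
$M{\left(o \right)} = \frac{3}{2}$ ($M{\left(o \right)} = \left(- \frac{1}{2}\right) \left(-3\right) = \frac{3}{2}$)
$T{\left(P \right)} = - \frac{17}{2} + P$ ($T{\left(P \right)} = -7 + \left(P - \frac{3}{2}\right) = -7 + \left(- \frac{3}{2} + P\right) = - \frac{17}{2} + P$)
$q{\left(R \right)} = \left(-1 + R\right) \left(5 + R\right)$ ($q{\left(R \right)} = \left(R - 1\right) \left(R + 5\right) = \left(-1 + R\right) \left(5 + R\right)$)
$q{\left(T{\left(5 \right)} \right)} \left(-3\right) = \left(-5 + \left(- \frac{17}{2} + 5\right)^{2} + 4 \left(- \frac{17}{2} + 5\right)\right) \left(-3\right) = \left(-5 + \left(- \frac{7}{2}\right)^{2} + 4 \left(- \frac{7}{2}\right)\right) \left(-3\right) = \left(-5 + \frac{49}{4} - 14\right) \left(-3\right) = \left(- \frac{27}{4}\right) \left(-3\right) = \frac{81}{4}$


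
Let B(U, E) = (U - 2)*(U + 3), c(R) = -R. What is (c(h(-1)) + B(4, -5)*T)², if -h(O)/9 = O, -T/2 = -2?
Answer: 2209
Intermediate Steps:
T = 4 (T = -2*(-2) = 4)
h(O) = -9*O
B(U, E) = (-2 + U)*(3 + U)
(c(h(-1)) + B(4, -5)*T)² = (-(-9)*(-1) + (-6 + 4 + 4²)*4)² = (-1*9 + (-6 + 4 + 16)*4)² = (-9 + 14*4)² = (-9 + 56)² = 47² = 2209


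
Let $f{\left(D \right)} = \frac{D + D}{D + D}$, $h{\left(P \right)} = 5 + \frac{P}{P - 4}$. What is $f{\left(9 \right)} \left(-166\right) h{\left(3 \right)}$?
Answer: $-332$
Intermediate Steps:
$h{\left(P \right)} = 5 + \frac{P}{-4 + P}$
$f{\left(D \right)} = 1$ ($f{\left(D \right)} = \frac{2 D}{2 D} = 2 D \frac{1}{2 D} = 1$)
$f{\left(9 \right)} \left(-166\right) h{\left(3 \right)} = 1 \left(-166\right) \frac{2 \left(-10 + 3 \cdot 3\right)}{-4 + 3} = - 166 \frac{2 \left(-10 + 9\right)}{-1} = - 166 \cdot 2 \left(-1\right) \left(-1\right) = \left(-166\right) 2 = -332$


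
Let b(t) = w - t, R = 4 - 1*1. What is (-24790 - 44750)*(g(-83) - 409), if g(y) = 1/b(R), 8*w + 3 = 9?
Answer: 85418300/3 ≈ 2.8473e+7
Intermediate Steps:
w = ¾ (w = -3/8 + (⅛)*9 = -3/8 + 9/8 = ¾ ≈ 0.75000)
R = 3 (R = 4 - 1 = 3)
b(t) = ¾ - t
g(y) = -4/9 (g(y) = 1/(¾ - 1*3) = 1/(¾ - 3) = 1/(-9/4) = -4/9)
(-24790 - 44750)*(g(-83) - 409) = (-24790 - 44750)*(-4/9 - 409) = -69540*(-3685/9) = 85418300/3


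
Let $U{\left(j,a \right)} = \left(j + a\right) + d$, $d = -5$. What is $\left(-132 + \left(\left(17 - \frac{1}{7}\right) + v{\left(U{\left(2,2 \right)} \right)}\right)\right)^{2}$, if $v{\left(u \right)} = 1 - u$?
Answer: $\frac{627264}{49} \approx 12801.0$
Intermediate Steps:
$U{\left(j,a \right)} = -5 + a + j$ ($U{\left(j,a \right)} = \left(j + a\right) - 5 = \left(a + j\right) - 5 = -5 + a + j$)
$\left(-132 + \left(\left(17 - \frac{1}{7}\right) + v{\left(U{\left(2,2 \right)} \right)}\right)\right)^{2} = \left(-132 + \left(\left(17 - \frac{1}{7}\right) + \left(1 - \left(-5 + 2 + 2\right)\right)\right)\right)^{2} = \left(-132 + \left(\left(17 - \frac{1}{7}\right) + \left(1 - -1\right)\right)\right)^{2} = \left(-132 + \left(\left(17 - \frac{1}{7}\right) + \left(1 + 1\right)\right)\right)^{2} = \left(-132 + \left(\frac{118}{7} + 2\right)\right)^{2} = \left(-132 + \frac{132}{7}\right)^{2} = \left(- \frac{792}{7}\right)^{2} = \frac{627264}{49}$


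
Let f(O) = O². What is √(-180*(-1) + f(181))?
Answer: √32941 ≈ 181.50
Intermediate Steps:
√(-180*(-1) + f(181)) = √(-180*(-1) + 181²) = √(180 + 32761) = √32941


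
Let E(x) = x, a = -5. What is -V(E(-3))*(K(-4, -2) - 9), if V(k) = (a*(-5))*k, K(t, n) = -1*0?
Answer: -675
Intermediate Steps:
K(t, n) = 0
V(k) = 25*k (V(k) = (-5*(-5))*k = 25*k)
-V(E(-3))*(K(-4, -2) - 9) = -25*(-3)*(0 - 9) = -(-75)*(-9) = -1*675 = -675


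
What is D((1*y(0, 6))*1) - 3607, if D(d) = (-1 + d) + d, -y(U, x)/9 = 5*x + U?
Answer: -4148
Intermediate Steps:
y(U, x) = -45*x - 9*U (y(U, x) = -9*(5*x + U) = -9*(U + 5*x) = -45*x - 9*U)
D(d) = -1 + 2*d
D((1*y(0, 6))*1) - 3607 = (-1 + 2*((1*(-45*6 - 9*0))*1)) - 3607 = (-1 + 2*((1*(-270 + 0))*1)) - 3607 = (-1 + 2*((1*(-270))*1)) - 3607 = (-1 + 2*(-270*1)) - 3607 = (-1 + 2*(-270)) - 3607 = (-1 - 540) - 3607 = -541 - 3607 = -4148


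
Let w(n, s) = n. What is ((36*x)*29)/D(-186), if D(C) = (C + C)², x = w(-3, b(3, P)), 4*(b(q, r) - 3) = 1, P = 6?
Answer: -87/3844 ≈ -0.022633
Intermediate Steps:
b(q, r) = 13/4 (b(q, r) = 3 + (¼)*1 = 3 + ¼ = 13/4)
x = -3
D(C) = 4*C² (D(C) = (2*C)² = 4*C²)
((36*x)*29)/D(-186) = ((36*(-3))*29)/((4*(-186)²)) = (-108*29)/((4*34596)) = -3132/138384 = -3132*1/138384 = -87/3844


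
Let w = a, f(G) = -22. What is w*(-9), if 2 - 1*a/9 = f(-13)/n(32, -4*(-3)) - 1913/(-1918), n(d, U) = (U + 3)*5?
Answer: -5033367/47950 ≈ -104.97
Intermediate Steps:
n(d, U) = 15 + 5*U (n(d, U) = (3 + U)*5 = 15 + 5*U)
a = 559263/47950 (a = 18 - 9*(-22/(15 + 5*(-4*(-3))) - 1913/(-1918)) = 18 - 9*(-22/(15 + 5*12) - 1913*(-1/1918)) = 18 - 9*(-22/(15 + 60) + 1913/1918) = 18 - 9*(-22/75 + 1913/1918) = 18 - 9*101279/143850 = 18 - 303837/47950 = 559263/47950 ≈ 11.663)
w = 559263/47950 ≈ 11.663
w*(-9) = (559263/47950)*(-9) = -5033367/47950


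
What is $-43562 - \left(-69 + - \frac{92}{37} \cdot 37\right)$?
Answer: $-43401$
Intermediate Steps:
$-43562 - \left(-69 + - \frac{92}{37} \cdot 37\right) = -43562 - \left(-69 + \left(-92\right) \frac{1}{37} \cdot 37\right) = -43562 - \left(-69 - 92\right) = -43562 - -161 = -43562 + 161 = -43401$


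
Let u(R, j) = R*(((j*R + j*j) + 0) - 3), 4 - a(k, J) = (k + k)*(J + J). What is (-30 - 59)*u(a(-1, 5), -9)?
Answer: 294768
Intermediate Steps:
a(k, J) = 4 - 4*J*k (a(k, J) = 4 - (k + k)*(J + J) = 4 - 2*k*2*J = 4 - 4*J*k)
u(R, j) = R*(-3 + j**2 + R*j) (u(R, j) = R*(((R*j + j**2) + 0) - 3) = R*(((j**2 + R*j) + 0) - 3) = R*((j**2 + R*j) - 3) = R*(-3 + j**2 + R*j))
(-30 - 59)*u(a(-1, 5), -9) = (-30 - 59)*((4 - 4*5*(-1))*(-3 + (-9)**2 + (4 - 4*5*(-1))*(-9))) = -89*(4 + 20)*(-3 + 81 + (4 + 20)*(-9)) = -2136*(-3 + 81 + 24*(-9)) = -2136*(-3 + 81 - 216) = -2136*(-138) = -89*(-3312) = 294768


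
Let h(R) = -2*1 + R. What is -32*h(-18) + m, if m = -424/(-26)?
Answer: 8532/13 ≈ 656.31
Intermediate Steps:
m = 212/13 (m = -424*(-1/26) = 212/13 ≈ 16.308)
h(R) = -2 + R
-32*h(-18) + m = -32*(-2 - 18) + 212/13 = -32*(-20) + 212/13 = 640 + 212/13 = 8532/13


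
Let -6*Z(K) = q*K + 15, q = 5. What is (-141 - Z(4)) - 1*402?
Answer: -3223/6 ≈ -537.17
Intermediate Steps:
Z(K) = -5/2 - 5*K/6 (Z(K) = -(5*K + 15)/6 = -(15 + 5*K)/6 = -5/2 - 5*K/6)
(-141 - Z(4)) - 1*402 = (-141 - (-5/2 - ⅚*4)) - 1*402 = (-141 - (-5/2 - 10/3)) - 402 = (-141 - 1*(-35/6)) - 402 = (-141 + 35/6) - 402 = -811/6 - 402 = -3223/6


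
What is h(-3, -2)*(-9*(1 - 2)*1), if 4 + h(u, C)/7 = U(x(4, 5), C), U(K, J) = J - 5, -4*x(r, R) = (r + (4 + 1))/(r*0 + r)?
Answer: -693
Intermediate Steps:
x(r, R) = -(5 + r)/(4*r) (x(r, R) = -(r + (4 + 1))/(4*(r*0 + r)) = -(r + 5)/(4*(0 + r)) = -(5 + r)/(4*r))
U(K, J) = -5 + J
h(u, C) = -63 + 7*C (h(u, C) = -28 + 7*(-5 + C) = -28 + (-35 + 7*C) = -63 + 7*C)
h(-3, -2)*(-9*(1 - 2)*1) = (-63 + 7*(-2))*(-9*(1 - 2)*1) = (-63 - 14)*(-9*(-1)*1) = -77*(-3*(-3)) = -693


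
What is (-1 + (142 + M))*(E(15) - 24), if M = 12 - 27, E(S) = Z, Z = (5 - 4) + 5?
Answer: -2268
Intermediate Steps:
Z = 6 (Z = 1 + 5 = 6)
E(S) = 6
M = -15
(-1 + (142 + M))*(E(15) - 24) = (-1 + (142 - 15))*(6 - 24) = (-1 + 127)*(-18) = 126*(-18) = -2268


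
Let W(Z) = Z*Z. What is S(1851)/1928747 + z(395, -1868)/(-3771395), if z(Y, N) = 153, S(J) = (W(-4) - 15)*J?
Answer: 6685753854/7274066792065 ≈ 0.00091912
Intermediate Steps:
W(Z) = Z²
S(J) = J (S(J) = ((-4)² - 15)*J = (16 - 15)*J = 1*J = J)
S(1851)/1928747 + z(395, -1868)/(-3771395) = 1851/1928747 + 153/(-3771395) = 1851*(1/1928747) + 153*(-1/3771395) = 1851/1928747 - 153/3771395 = 6685753854/7274066792065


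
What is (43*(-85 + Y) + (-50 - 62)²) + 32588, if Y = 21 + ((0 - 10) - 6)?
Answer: 41692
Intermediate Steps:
Y = 5 (Y = 21 + (-10 - 6) = 21 - 16 = 5)
(43*(-85 + Y) + (-50 - 62)²) + 32588 = (43*(-85 + 5) + (-50 - 62)²) + 32588 = (43*(-80) + (-112)²) + 32588 = (-3440 + 12544) + 32588 = 9104 + 32588 = 41692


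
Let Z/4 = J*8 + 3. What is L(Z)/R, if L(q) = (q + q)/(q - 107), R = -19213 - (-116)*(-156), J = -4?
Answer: -232/8319907 ≈ -2.7885e-5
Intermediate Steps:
Z = -116 (Z = 4*(-4*8 + 3) = 4*(-32 + 3) = 4*(-29) = -116)
R = -37309 (R = -19213 - 1*18096 = -19213 - 18096 = -37309)
L(q) = 2*q/(-107 + q) (L(q) = (2*q)/(-107 + q) = 2*q/(-107 + q))
L(Z)/R = (2*(-116)/(-107 - 116))/(-37309) = (2*(-116)/(-223))*(-1/37309) = (2*(-116)*(-1/223))*(-1/37309) = (232/223)*(-1/37309) = -232/8319907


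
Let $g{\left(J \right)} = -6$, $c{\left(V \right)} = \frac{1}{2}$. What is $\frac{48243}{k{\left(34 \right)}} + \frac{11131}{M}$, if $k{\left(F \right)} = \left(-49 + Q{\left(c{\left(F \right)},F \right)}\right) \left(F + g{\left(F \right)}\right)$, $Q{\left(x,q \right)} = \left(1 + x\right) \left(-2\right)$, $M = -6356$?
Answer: $- \frac{126703}{3632} \approx -34.885$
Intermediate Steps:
$c{\left(V \right)} = \frac{1}{2}$
$Q{\left(x,q \right)} = -2 - 2 x$
$k{\left(F \right)} = 312 - 52 F$ ($k{\left(F \right)} = \left(-49 - 3\right) \left(F - 6\right) = \left(-49 - 3\right) \left(-6 + F\right) = - 52 \left(-6 + F\right) = 312 - 52 F$)
$\frac{48243}{k{\left(34 \right)}} + \frac{11131}{M} = \frac{48243}{312 - 1768} + \frac{11131}{-6356} = \frac{48243}{312 - 1768} + 11131 \left(- \frac{1}{6356}\right) = \frac{48243}{-1456} - \frac{11131}{6356} = 48243 \left(- \frac{1}{1456}\right) - \frac{11131}{6356} = - \frac{3711}{112} - \frac{11131}{6356} = - \frac{126703}{3632}$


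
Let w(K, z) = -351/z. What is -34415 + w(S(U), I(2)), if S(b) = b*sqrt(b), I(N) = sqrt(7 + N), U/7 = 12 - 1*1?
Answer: -34532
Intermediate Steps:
U = 77 (U = 7*(12 - 1*1) = 7*(12 - 1) = 7*11 = 77)
S(b) = b**(3/2)
-34415 + w(S(U), I(2)) = -34415 - 351/sqrt(7 + 2) = -34415 - 351/(sqrt(9)) = -34415 - 351/3 = -34415 - 351*1/3 = -34415 - 117 = -34532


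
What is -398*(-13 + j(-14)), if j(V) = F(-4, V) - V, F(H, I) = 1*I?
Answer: 5174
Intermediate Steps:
F(H, I) = I
j(V) = 0 (j(V) = V - V = 0)
-398*(-13 + j(-14)) = -398*(-13 + 0) = -398*(-13) = 5174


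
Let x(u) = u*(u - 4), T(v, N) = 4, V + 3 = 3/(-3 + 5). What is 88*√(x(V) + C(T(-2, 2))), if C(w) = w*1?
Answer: 308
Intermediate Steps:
V = -3/2 (V = -3 + 3/(-3 + 5) = -3 + 3/2 = -3/2 ≈ -1.5000)
C(w) = w
x(u) = u*(-4 + u)
88*√(x(V) + C(T(-2, 2))) = 88*√(-3*(-4 - 3/2)/2 + 4) = 88*√(-3/2*(-11/2) + 4) = 88*√(33/4 + 4) = 88*√(49/4) = 88*(7/2) = 308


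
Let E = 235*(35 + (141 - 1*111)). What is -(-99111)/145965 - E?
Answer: -743172088/48655 ≈ -15274.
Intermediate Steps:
E = 15275 (E = 235*(35 + (141 - 111)) = 235*(35 + 30) = 235*65 = 15275)
-(-99111)/145965 - E = -(-99111)/145965 - 1*15275 = -(-99111)/145965 - 15275 = -1*(-33037/48655) - 15275 = 33037/48655 - 15275 = -743172088/48655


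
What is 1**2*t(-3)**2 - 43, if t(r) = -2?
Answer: -39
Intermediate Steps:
1**2*t(-3)**2 - 43 = 1**2*(-2)**2 - 43 = 1*4 - 43 = 4 - 43 = -39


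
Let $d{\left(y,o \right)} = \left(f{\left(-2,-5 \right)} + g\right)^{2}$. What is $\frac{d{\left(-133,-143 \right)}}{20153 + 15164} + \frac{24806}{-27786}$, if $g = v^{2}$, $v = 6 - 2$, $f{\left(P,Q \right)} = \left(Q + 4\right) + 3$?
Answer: $- \frac{433535419}{490659081} \approx -0.88358$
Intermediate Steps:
$f{\left(P,Q \right)} = 7 + Q$ ($f{\left(P,Q \right)} = \left(4 + Q\right) + 3 = 7 + Q$)
$v = 4$
$g = 16$ ($g = 4^{2} = 16$)
$d{\left(y,o \right)} = 324$ ($d{\left(y,o \right)} = \left(\left(7 - 5\right) + 16\right)^{2} = \left(2 + 16\right)^{2} = 18^{2} = 324$)
$\frac{d{\left(-133,-143 \right)}}{20153 + 15164} + \frac{24806}{-27786} = \frac{324}{20153 + 15164} + \frac{24806}{-27786} = \frac{324}{35317} + 24806 \left(- \frac{1}{27786}\right) = 324 \cdot \frac{1}{35317} - \frac{12403}{13893} = \frac{324}{35317} - \frac{12403}{13893} = - \frac{433535419}{490659081}$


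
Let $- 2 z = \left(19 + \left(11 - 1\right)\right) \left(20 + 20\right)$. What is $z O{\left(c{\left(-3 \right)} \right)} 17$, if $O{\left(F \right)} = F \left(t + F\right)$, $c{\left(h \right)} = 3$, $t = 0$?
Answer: $-88740$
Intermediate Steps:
$z = -580$ ($z = - \frac{\left(19 + \left(11 - 1\right)\right) \left(20 + 20\right)}{2} = - \frac{\left(19 + 10\right) 40}{2} = - \frac{29 \cdot 40}{2} = \left(- \frac{1}{2}\right) 1160 = -580$)
$O{\left(F \right)} = F^{2}$ ($O{\left(F \right)} = F \left(0 + F\right) = F F = F^{2}$)
$z O{\left(c{\left(-3 \right)} \right)} 17 = - 580 \cdot 3^{2} \cdot 17 = \left(-580\right) 9 \cdot 17 = \left(-5220\right) 17 = -88740$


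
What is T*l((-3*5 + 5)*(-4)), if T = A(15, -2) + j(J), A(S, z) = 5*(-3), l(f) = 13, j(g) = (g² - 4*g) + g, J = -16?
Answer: 3757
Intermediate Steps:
j(g) = g² - 3*g
A(S, z) = -15
T = 289 (T = -15 - 16*(-3 - 16) = -15 - 16*(-19) = -15 + 304 = 289)
T*l((-3*5 + 5)*(-4)) = 289*13 = 3757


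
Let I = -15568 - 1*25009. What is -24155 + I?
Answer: -64732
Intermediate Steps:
I = -40577 (I = -15568 - 25009 = -40577)
-24155 + I = -24155 - 40577 = -64732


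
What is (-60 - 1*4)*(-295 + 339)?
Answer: -2816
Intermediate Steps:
(-60 - 1*4)*(-295 + 339) = (-60 - 4)*44 = -64*44 = -2816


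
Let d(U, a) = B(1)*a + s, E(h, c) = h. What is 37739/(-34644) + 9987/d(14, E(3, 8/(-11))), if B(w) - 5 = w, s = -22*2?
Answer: -173485421/450372 ≈ -385.20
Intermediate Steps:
s = -44
B(w) = 5 + w
d(U, a) = -44 + 6*a (d(U, a) = (5 + 1)*a - 44 = 6*a - 44 = -44 + 6*a)
37739/(-34644) + 9987/d(14, E(3, 8/(-11))) = 37739/(-34644) + 9987/(-44 + 6*3) = 37739*(-1/34644) + 9987/(-44 + 18) = -37739/34644 + 9987/(-26) = -37739/34644 + 9987*(-1/26) = -37739/34644 - 9987/26 = -173485421/450372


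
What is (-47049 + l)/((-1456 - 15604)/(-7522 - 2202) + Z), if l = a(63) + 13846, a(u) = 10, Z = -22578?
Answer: 80692183/54882853 ≈ 1.4703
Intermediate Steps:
l = 13856 (l = 10 + 13846 = 13856)
(-47049 + l)/((-1456 - 15604)/(-7522 - 2202) + Z) = (-47049 + 13856)/((-1456 - 15604)/(-7522 - 2202) - 22578) = -33193/(-17060/(-9724) - 22578) = -33193/(-17060*(-1/9724) - 22578) = -33193/(4265/2431 - 22578) = -33193/(-54882853/2431) = -33193*(-2431/54882853) = 80692183/54882853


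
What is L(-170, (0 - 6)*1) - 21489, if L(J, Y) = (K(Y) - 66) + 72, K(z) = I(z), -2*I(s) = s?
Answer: -21480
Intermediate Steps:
I(s) = -s/2
K(z) = -z/2
L(J, Y) = 6 - Y/2 (L(J, Y) = (-Y/2 - 66) + 72 = (-66 - Y/2) + 72 = 6 - Y/2)
L(-170, (0 - 6)*1) - 21489 = (6 - (0 - 6)/2) - 21489 = (6 - (-3)) - 21489 = (6 - ½*(-6)) - 21489 = (6 + 3) - 21489 = 9 - 21489 = -21480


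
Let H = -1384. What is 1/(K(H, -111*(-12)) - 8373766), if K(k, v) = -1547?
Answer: -1/8375313 ≈ -1.1940e-7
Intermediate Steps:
1/(K(H, -111*(-12)) - 8373766) = 1/(-1547 - 8373766) = 1/(-8375313) = -1/8375313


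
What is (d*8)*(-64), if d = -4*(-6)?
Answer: -12288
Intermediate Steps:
d = 24
(d*8)*(-64) = (24*8)*(-64) = 192*(-64) = -12288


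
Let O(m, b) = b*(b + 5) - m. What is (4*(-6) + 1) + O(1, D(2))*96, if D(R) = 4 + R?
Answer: 6217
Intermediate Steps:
O(m, b) = -m + b*(5 + b) (O(m, b) = b*(5 + b) - m = -m + b*(5 + b))
(4*(-6) + 1) + O(1, D(2))*96 = (4*(-6) + 1) + ((4 + 2)² - 1*1 + 5*(4 + 2))*96 = (-24 + 1) + (6² - 1 + 5*6)*96 = -23 + (36 - 1 + 30)*96 = -23 + 65*96 = -23 + 6240 = 6217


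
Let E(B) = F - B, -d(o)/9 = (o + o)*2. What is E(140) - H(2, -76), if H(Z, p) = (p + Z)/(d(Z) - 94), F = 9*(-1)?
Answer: -12404/83 ≈ -149.45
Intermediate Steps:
d(o) = -36*o (d(o) = -9*(o + o)*2 = -9*2*o*2 = -36*o)
F = -9
H(Z, p) = (Z + p)/(-94 - 36*Z) (H(Z, p) = (p + Z)/(-36*Z - 94) = (Z + p)/(-94 - 36*Z))
E(B) = -9 - B
E(140) - H(2, -76) = (-9 - 1*140) - (-1*2 - 1*(-76))/(2*(47 + 18*2)) = (-9 - 140) - (-2 + 76)/(2*(47 + 36)) = -149 - 74/(2*83) = -149 - 1*37/83 = -149 - 37/83 = -12404/83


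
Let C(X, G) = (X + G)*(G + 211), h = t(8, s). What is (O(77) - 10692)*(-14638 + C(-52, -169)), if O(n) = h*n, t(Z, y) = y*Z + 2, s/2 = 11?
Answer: -72094880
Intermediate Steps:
s = 22 (s = 2*11 = 22)
t(Z, y) = 2 + Z*y (t(Z, y) = Z*y + 2 = 2 + Z*y)
h = 178 (h = 2 + 8*22 = 2 + 176 = 178)
C(X, G) = (211 + G)*(G + X) (C(X, G) = (G + X)*(211 + G) = (211 + G)*(G + X))
O(n) = 178*n
(O(77) - 10692)*(-14638 + C(-52, -169)) = (178*77 - 10692)*(-14638 + ((-169)² + 211*(-169) + 211*(-52) - 169*(-52))) = (13706 - 10692)*(-14638 + (28561 - 35659 - 10972 + 8788)) = 3014*(-14638 - 9282) = 3014*(-23920) = -72094880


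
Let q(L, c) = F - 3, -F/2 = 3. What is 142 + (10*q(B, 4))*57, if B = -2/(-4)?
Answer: -4988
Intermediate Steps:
F = -6 (F = -2*3 = -6)
B = ½ (B = -2*(-¼) = ½ ≈ 0.50000)
q(L, c) = -9 (q(L, c) = -6 - 3 = -9)
142 + (10*q(B, 4))*57 = 142 + (10*(-9))*57 = 142 - 90*57 = 142 - 5130 = -4988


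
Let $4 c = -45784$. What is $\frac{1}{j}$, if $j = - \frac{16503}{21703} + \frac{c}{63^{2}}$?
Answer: $- \frac{86139207}{313912945} \approx -0.2744$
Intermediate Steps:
$c = -11446$ ($c = \frac{1}{4} \left(-45784\right) = -11446$)
$j = - \frac{313912945}{86139207}$ ($j = - \frac{16503}{21703} - \frac{11446}{63^{2}} = \left(-16503\right) \frac{1}{21703} - \frac{11446}{3969} = - \frac{16503}{21703} - \frac{11446}{3969} = - \frac{313912945}{86139207} \approx -3.6443$)
$\frac{1}{j} = \frac{1}{- \frac{313912945}{86139207}} = - \frac{86139207}{313912945}$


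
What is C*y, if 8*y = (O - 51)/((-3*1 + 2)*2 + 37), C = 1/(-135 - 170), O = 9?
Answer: 3/6100 ≈ 0.00049180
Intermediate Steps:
C = -1/305 (C = 1/(-305) = -1/305 ≈ -0.0032787)
y = -3/20 (y = ((9 - 51)/((-3*1 + 2)*2 + 37))/8 = (-42/((-3 + 2)*2 + 37))/8 = (-42/(-1*2 + 37))/8 = (-42/(-2 + 37))/8 = (-42/35)/8 = (-42*1/35)/8 = (⅛)*(-6/5) = -3/20 ≈ -0.15000)
C*y = -1/305*(-3/20) = 3/6100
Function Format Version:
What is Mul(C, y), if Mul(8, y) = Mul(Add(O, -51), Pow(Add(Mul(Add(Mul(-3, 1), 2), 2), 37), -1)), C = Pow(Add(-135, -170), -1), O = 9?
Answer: Rational(3, 6100) ≈ 0.00049180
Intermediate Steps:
C = Rational(-1, 305) (C = Pow(-305, -1) = Rational(-1, 305) ≈ -0.0032787)
y = Rational(-3, 20) (y = Mul(Rational(1, 8), Mul(Add(9, -51), Pow(Add(Mul(Add(Mul(-3, 1), 2), 2), 37), -1))) = Mul(Rational(1, 8), Mul(-42, Pow(Add(Mul(Add(-3, 2), 2), 37), -1))) = Mul(Rational(1, 8), Mul(-42, Pow(Add(Mul(-1, 2), 37), -1))) = Mul(Rational(1, 8), Mul(-42, Pow(Add(-2, 37), -1))) = Mul(Rational(1, 8), Mul(-42, Pow(35, -1))) = Mul(Rational(1, 8), Mul(-42, Rational(1, 35))) = Mul(Rational(1, 8), Rational(-6, 5)) = Rational(-3, 20) ≈ -0.15000)
Mul(C, y) = Mul(Rational(-1, 305), Rational(-3, 20)) = Rational(3, 6100)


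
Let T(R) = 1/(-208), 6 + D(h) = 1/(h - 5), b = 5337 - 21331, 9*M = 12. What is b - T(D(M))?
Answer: -3326751/208 ≈ -15994.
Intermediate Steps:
M = 4/3 (M = (1/9)*12 = 4/3 ≈ 1.3333)
b = -15994
D(h) = -6 + 1/(-5 + h) (D(h) = -6 + 1/(h - 5) = -6 + 1/(-5 + h))
T(R) = -1/208
b - T(D(M)) = -15994 - 1*(-1/208) = -15994 + 1/208 = -3326751/208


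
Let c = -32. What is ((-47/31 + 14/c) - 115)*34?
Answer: -986153/248 ≈ -3976.4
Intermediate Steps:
((-47/31 + 14/c) - 115)*34 = ((-47/31 + 14/(-32)) - 115)*34 = ((-47*1/31 + 14*(-1/32)) - 115)*34 = ((-47/31 - 7/16) - 115)*34 = (-969/496 - 115)*34 = -58009/496*34 = -986153/248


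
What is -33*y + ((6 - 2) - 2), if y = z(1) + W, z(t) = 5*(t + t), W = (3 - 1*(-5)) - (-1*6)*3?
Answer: -1186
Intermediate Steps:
W = 26 (W = (3 + 5) - (-6)*3 = 8 - 1*(-18) = 8 + 18 = 26)
z(t) = 10*t (z(t) = 5*(2*t) = 10*t)
y = 36 (y = 10*1 + 26 = 10 + 26 = 36)
-33*y + ((6 - 2) - 2) = -33*36 + ((6 - 2) - 2) = -1188 + (4 - 2) = -1188 + 2 = -1186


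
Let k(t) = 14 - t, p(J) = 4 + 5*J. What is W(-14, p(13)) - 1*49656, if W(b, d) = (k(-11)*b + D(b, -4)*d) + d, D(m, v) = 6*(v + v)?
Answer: -53249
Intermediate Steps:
D(m, v) = 12*v (D(m, v) = 6*(2*v) = 12*v)
W(b, d) = -47*d + 25*b (W(b, d) = ((14 - 1*(-11))*b + (12*(-4))*d) + d = ((14 + 11)*b - 48*d) + d = (25*b - 48*d) + d = (-48*d + 25*b) + d = -47*d + 25*b)
W(-14, p(13)) - 1*49656 = (-47*(4 + 5*13) + 25*(-14)) - 1*49656 = (-47*(4 + 65) - 350) - 49656 = (-47*69 - 350) - 49656 = (-3243 - 350) - 49656 = -3593 - 49656 = -53249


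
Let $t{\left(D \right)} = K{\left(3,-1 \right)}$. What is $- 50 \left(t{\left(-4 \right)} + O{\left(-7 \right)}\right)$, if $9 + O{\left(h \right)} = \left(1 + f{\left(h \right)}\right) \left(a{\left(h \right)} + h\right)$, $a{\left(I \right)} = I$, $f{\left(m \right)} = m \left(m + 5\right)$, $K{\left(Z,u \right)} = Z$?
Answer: $10800$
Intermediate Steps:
$f{\left(m \right)} = m \left(5 + m\right)$
$t{\left(D \right)} = 3$
$O{\left(h \right)} = -9 + 2 h \left(1 + h \left(5 + h\right)\right)$ ($O{\left(h \right)} = -9 + \left(1 + h \left(5 + h\right)\right) \left(h + h\right) = -9 + \left(1 + h \left(5 + h\right)\right) 2 h = -9 + 2 h \left(1 + h \left(5 + h\right)\right)$)
$- 50 \left(t{\left(-4 \right)} + O{\left(-7 \right)}\right) = - 50 \left(3 + \left(-9 + 2 \left(-7\right) + 2 \left(-7\right)^{2} \left(5 - 7\right)\right)\right) = - 50 \left(3 - \left(23 + 196\right)\right) = - 50 \left(3 - 219\right) = \left(-50\right) \left(-216\right) = 10800$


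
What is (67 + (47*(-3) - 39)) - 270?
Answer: -383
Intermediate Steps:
(67 + (47*(-3) - 39)) - 270 = (67 + (-141 - 39)) - 270 = (67 - 180) - 270 = -113 - 270 = -383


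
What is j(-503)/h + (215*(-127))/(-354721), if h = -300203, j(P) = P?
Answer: 8375467578/106488308363 ≈ 0.078652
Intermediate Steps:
j(-503)/h + (215*(-127))/(-354721) = -503/(-300203) + (215*(-127))/(-354721) = -503*(-1/300203) - 27305*(-1/354721) = 503/300203 + 27305/354721 = 8375467578/106488308363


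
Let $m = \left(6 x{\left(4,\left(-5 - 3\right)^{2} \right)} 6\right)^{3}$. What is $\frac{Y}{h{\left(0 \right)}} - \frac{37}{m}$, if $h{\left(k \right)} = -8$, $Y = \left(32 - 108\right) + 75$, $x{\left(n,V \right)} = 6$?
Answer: $\frac{1259675}{10077696} \approx 0.125$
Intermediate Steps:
$Y = -1$ ($Y = -76 + 75 = -1$)
$m = 10077696$ ($m = \left(6 \cdot 6 \cdot 6\right)^{3} = \left(36 \cdot 6\right)^{3} = 216^{3} = 10077696$)
$\frac{Y}{h{\left(0 \right)}} - \frac{37}{m} = - \frac{1}{-8} - \frac{37}{10077696} = \left(-1\right) \left(- \frac{1}{8}\right) - \frac{37}{10077696} = \frac{1}{8} - \frac{37}{10077696} = \frac{1259675}{10077696}$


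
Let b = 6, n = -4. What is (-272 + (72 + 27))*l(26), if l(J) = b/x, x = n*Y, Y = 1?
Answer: 519/2 ≈ 259.50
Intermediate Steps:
x = -4 (x = -4*1 = -4)
l(J) = -3/2 (l(J) = 6/(-4) = 6*(-¼) = -3/2)
(-272 + (72 + 27))*l(26) = (-272 + (72 + 27))*(-3/2) = (-272 + 99)*(-3/2) = -173*(-3/2) = 519/2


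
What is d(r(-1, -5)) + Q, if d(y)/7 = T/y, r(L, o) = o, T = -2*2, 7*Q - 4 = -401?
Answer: -1789/35 ≈ -51.114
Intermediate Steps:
Q = -397/7 (Q = 4/7 + (1/7)*(-401) = 4/7 - 401/7 = -397/7 ≈ -56.714)
T = -4
d(y) = -28/y (d(y) = 7*(-4/y) = -28/y)
d(r(-1, -5)) + Q = -28/(-5) - 397/7 = -28*(-1/5) - 397/7 = 28/5 - 397/7 = -1789/35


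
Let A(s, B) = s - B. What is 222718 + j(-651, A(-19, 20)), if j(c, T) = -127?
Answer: 222591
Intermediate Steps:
222718 + j(-651, A(-19, 20)) = 222718 - 127 = 222591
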